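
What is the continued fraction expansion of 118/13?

Run the Euclidean algorithm on 118 and 13; the successive quotients are the partial quotients a_0, a_1, ... (each step inverts the fractional part left over by the previous one):
  118 = 9*13 + 1, so a_0 = 9.
  13 = 13*1 + 0, so a_1 = 13.
The remainder reaches 0 after 2 divisions, so the expansion has 2 partial quotients, read off in order.

[9; 13]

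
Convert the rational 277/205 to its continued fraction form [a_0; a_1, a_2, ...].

[1; 2, 1, 5, 1, 1, 5]

Run the Euclidean algorithm on 277 and 205; the successive quotients are the partial quotients a_0, a_1, ... (each step inverts the fractional part left over by the previous one):
  277 = 1*205 + 72, so a_0 = 1.
  205 = 2*72 + 61, so a_1 = 2.
  72 = 1*61 + 11, so a_2 = 1.
  61 = 5*11 + 6, so a_3 = 5.
  11 = 1*6 + 5, so a_4 = 1.
  6 = 1*5 + 1, so a_5 = 1.
  5 = 5*1 + 0, so a_6 = 5.
The remainder reaches 0 after 7 divisions, so the expansion has 7 partial quotients, read off in order.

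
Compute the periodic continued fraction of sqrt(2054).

Write x_i = (sqrt(2054) + m_i)/d_i with (m_0, d_0) = (0, 1). a_0 = floor(sqrt(2054)) = 45, since 45^2 = 2025 <= 2054 < 2116 = 46^2.
Iterate m_{i+1} = d_i*a_i - m_i, d_{i+1} = (2054 - m_{i+1}^2)/d_i, a_{i+1} = floor((a_0 + m_{i+1})/d_{i+1}):
  m_1 = 1*45 - 0 = 45, d_1 = (2054 - 45^2)/1 = 29/1 = 29, a_1 = floor((45 + 45)/29) = 3.
  m_2 = 29*3 - 45 = 42, d_2 = (2054 - 42^2)/29 = 290/29 = 10, a_2 = floor((45 + 42)/10) = 8.
  m_3 = 10*8 - 42 = 38, d_3 = (2054 - 38^2)/10 = 610/10 = 61, a_3 = floor((45 + 38)/61) = 1.
  m_4 = 61*1 - 38 = 23, d_4 = (2054 - 23^2)/61 = 1525/61 = 25, a_4 = floor((45 + 23)/25) = 2.
  m_5 = 25*2 - 23 = 27, d_5 = (2054 - 27^2)/25 = 1325/25 = 53, a_5 = floor((45 + 27)/53) = 1.
  m_6 = 53*1 - 27 = 26, d_6 = (2054 - 26^2)/53 = 1378/53 = 26, a_6 = floor((45 + 26)/26) = 2.
  m_7 = 26*2 - 26 = 26, d_7 = (2054 - 26^2)/26 = 1378/26 = 53, a_7 = floor((45 + 26)/53) = 1.
  m_8 = 53*1 - 26 = 27, d_8 = (2054 - 27^2)/53 = 1325/53 = 25, a_8 = floor((45 + 27)/25) = 2.
  m_9 = 25*2 - 27 = 23, d_9 = (2054 - 23^2)/25 = 1525/25 = 61, a_9 = floor((45 + 23)/61) = 1.
  m_10 = 61*1 - 23 = 38, d_10 = (2054 - 38^2)/61 = 610/61 = 10, a_10 = floor((45 + 38)/10) = 8.
  m_11 = 10*8 - 38 = 42, d_11 = (2054 - 42^2)/10 = 290/10 = 29, a_11 = floor((45 + 42)/29) = 3.
  m_12 = 29*3 - 42 = 45, d_12 = (2054 - 45^2)/29 = 29/29 = 1, a_12 = floor((45 + 45)/1) = 90.
  m_13 = 1*90 - 45 = 45, d_13 = (2054 - 45^2)/1 = 29/1 = 29: (m_13, d_13) = (m_1, d_1) = (45, 29), so from here the quotients repeat a_1, ..., a_12; the period length is 12.
Hence the expansion of sqrt(2054) is a_0 = 45 followed by the repeating block 3, 8, 1, 2, 1, 2, 1, 2, 1, 8, 3, 90 (period 12).

[45; (3, 8, 1, 2, 1, 2, 1, 2, 1, 8, 3, 90)]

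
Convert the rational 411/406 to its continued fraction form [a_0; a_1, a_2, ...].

Run the Euclidean algorithm on 411 and 406; the successive quotients are the partial quotients a_0, a_1, ... (each step inverts the fractional part left over by the previous one):
  411 = 1*406 + 5, so a_0 = 1.
  406 = 81*5 + 1, so a_1 = 81.
  5 = 5*1 + 0, so a_2 = 5.
The remainder reaches 0 after 3 divisions, so the expansion has 3 partial quotients, read off in order.

[1; 81, 5]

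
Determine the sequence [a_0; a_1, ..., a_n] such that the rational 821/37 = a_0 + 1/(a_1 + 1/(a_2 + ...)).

Run the Euclidean algorithm on 821 and 37; the successive quotients are the partial quotients a_0, a_1, ... (each step inverts the fractional part left over by the previous one):
  821 = 22*37 + 7, so a_0 = 22.
  37 = 5*7 + 2, so a_1 = 5.
  7 = 3*2 + 1, so a_2 = 3.
  2 = 2*1 + 0, so a_3 = 2.
The remainder reaches 0 after 4 divisions, so the expansion has 4 partial quotients, read off in order.

[22; 5, 3, 2]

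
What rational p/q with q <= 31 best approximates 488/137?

57/16

Expand x = 488/137 as a continued fraction with the Euclidean algorithm:
  488 = 3*137 + 77, so a_0 = 3.
  137 = 1*77 + 60, so a_1 = 1.
  77 = 1*60 + 17, so a_2 = 1.
  60 = 3*17 + 9, so a_3 = 3.
  17 = 1*9 + 8, so a_4 = 1.
  9 = 1*8 + 1, so a_5 = 1.
  8 = 8*1 + 0, so a_6 = 8.
so x = [3; 1, 1, 3, 1, 1, 8].
Convergents (p_i = a_i*p_{i-1} + p_{i-2}, q_i = a_i*q_{i-1} + q_{i-2} with p_{-2}=0, p_{-1}=1, q_{-2}=1, q_{-1}=0), until the denominator exceeds 31:
  i=0: a_0=3, p_0 = 3*1 + 0 = 3, q_0 = 3*0 + 1 = 1.
  i=1: a_1=1, p_1 = 1*3 + 1 = 4, q_1 = 1*1 + 0 = 1.
  i=2: a_2=1, p_2 = 1*4 + 3 = 7, q_2 = 1*1 + 1 = 2.
  i=3: a_3=3, p_3 = 3*7 + 4 = 25, q_3 = 3*2 + 1 = 7.
  i=4: a_4=1, p_4 = 1*25 + 7 = 32, q_4 = 1*7 + 2 = 9.
  i=5: a_5=1, p_5 = 1*32 + 25 = 57, q_5 = 1*9 + 7 = 16.
  i=6: a_6=8, p_6 = 8*57 + 32 = 488, q_6 = 8*16 + 9 = 137.
q_6 = 137 > 31, so the last convergent with denominator <= 31 is p_5/q_5 = 57/16.
The closest fraction with denominator <= 31 is either p_5/q_5 or the intermediate fraction (k*p_5 + p_4)/(k*q_5 + q_4) with the largest k >= 1 whose denominator stays <= 31; these approach x as k grows, and every other convergent or intermediate fraction in range is farther away.
Largest k: floor((31 - q_4)/q_5) = floor((31 - 9)/16) = 1.
That gives (1*57 + 32)/(1*16 + 9) = 89/25.
Compare the errors: |x - 57/16| = |488*16 - 57*137|/(137*16) = 1/2192, and |x - 89/25| = |488*25 - 89*137|/(137*25) = 7/3425.
Cross-multiplying, 1*3425 = 3425 < 15344 = 7*2192, so 1/2192 is smaller: the convergent 57/16 is closer to x than 89/25.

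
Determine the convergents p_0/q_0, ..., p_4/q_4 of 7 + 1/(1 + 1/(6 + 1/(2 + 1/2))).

7/1, 8/1, 55/7, 118/15, 291/37

Using the convergent recurrence p_i = a_i*p_{i-1} + p_{i-2}, q_i = a_i*q_{i-1} + q_{i-2} with p_{-2}=0, p_{-1}=1, q_{-2}=1, q_{-1}=0:
  i=0: a_0=7, p_0 = 7*1 + 0 = 7, q_0 = 7*0 + 1 = 1.
  i=1: a_1=1, p_1 = 1*7 + 1 = 8, q_1 = 1*1 + 0 = 1.
  i=2: a_2=6, p_2 = 6*8 + 7 = 55, q_2 = 6*1 + 1 = 7.
  i=3: a_3=2, p_3 = 2*55 + 8 = 118, q_3 = 2*7 + 1 = 15.
  i=4: a_4=2, p_4 = 2*118 + 55 = 291, q_4 = 2*15 + 7 = 37.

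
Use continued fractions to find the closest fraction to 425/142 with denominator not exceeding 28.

Expand x = 425/142 as a continued fraction with the Euclidean algorithm:
  425 = 2*142 + 141, so a_0 = 2.
  142 = 1*141 + 1, so a_1 = 1.
  141 = 141*1 + 0, so a_2 = 141.
so x = [2; 1, 141].
Convergents (p_i = a_i*p_{i-1} + p_{i-2}, q_i = a_i*q_{i-1} + q_{i-2} with p_{-2}=0, p_{-1}=1, q_{-2}=1, q_{-1}=0), until the denominator exceeds 28:
  i=0: a_0=2, p_0 = 2*1 + 0 = 2, q_0 = 2*0 + 1 = 1.
  i=1: a_1=1, p_1 = 1*2 + 1 = 3, q_1 = 1*1 + 0 = 1.
  i=2: a_2=141, p_2 = 141*3 + 2 = 425, q_2 = 141*1 + 1 = 142.
q_2 = 142 > 28, so the last convergent with denominator <= 28 is p_1/q_1 = 3/1.
The closest fraction with denominator <= 28 is either p_1/q_1 or the intermediate fraction (k*p_1 + p_0)/(k*q_1 + q_0) with the largest k >= 1 whose denominator stays <= 28; these approach x as k grows, and every other convergent or intermediate fraction in range is farther away.
Largest k: floor((28 - q_0)/q_1) = floor((28 - 1)/1) = 27.
That gives (27*3 + 2)/(27*1 + 1) = 83/28.
Compare the errors: |x - 3/1| = |425*1 - 3*142|/(142*1) = 1/142, and |x - 83/28| = |425*28 - 83*142|/(142*28) = 114/3976.
Cross-multiplying, 1*3976 = 3976 < 16188 = 114*142, so 1/142 is smaller: the convergent 3/1 is closer to x than 83/28.

3/1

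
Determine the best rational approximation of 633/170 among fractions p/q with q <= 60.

Expand x = 633/170 as a continued fraction with the Euclidean algorithm:
  633 = 3*170 + 123, so a_0 = 3.
  170 = 1*123 + 47, so a_1 = 1.
  123 = 2*47 + 29, so a_2 = 2.
  47 = 1*29 + 18, so a_3 = 1.
  29 = 1*18 + 11, so a_4 = 1.
  18 = 1*11 + 7, so a_5 = 1.
  11 = 1*7 + 4, so a_6 = 1.
  7 = 1*4 + 3, so a_7 = 1.
  4 = 1*3 + 1, so a_8 = 1.
  3 = 3*1 + 0, so a_9 = 3.
so x = [3; 1, 2, 1, 1, 1, 1, 1, 1, 3].
Convergents (p_i = a_i*p_{i-1} + p_{i-2}, q_i = a_i*q_{i-1} + q_{i-2} with p_{-2}=0, p_{-1}=1, q_{-2}=1, q_{-1}=0), until the denominator exceeds 60:
  i=0: a_0=3, p_0 = 3*1 + 0 = 3, q_0 = 3*0 + 1 = 1.
  i=1: a_1=1, p_1 = 1*3 + 1 = 4, q_1 = 1*1 + 0 = 1.
  i=2: a_2=2, p_2 = 2*4 + 3 = 11, q_2 = 2*1 + 1 = 3.
  i=3: a_3=1, p_3 = 1*11 + 4 = 15, q_3 = 1*3 + 1 = 4.
  i=4: a_4=1, p_4 = 1*15 + 11 = 26, q_4 = 1*4 + 3 = 7.
  i=5: a_5=1, p_5 = 1*26 + 15 = 41, q_5 = 1*7 + 4 = 11.
  i=6: a_6=1, p_6 = 1*41 + 26 = 67, q_6 = 1*11 + 7 = 18.
  i=7: a_7=1, p_7 = 1*67 + 41 = 108, q_7 = 1*18 + 11 = 29.
  i=8: a_8=1, p_8 = 1*108 + 67 = 175, q_8 = 1*29 + 18 = 47.
  i=9: a_9=3, p_9 = 3*175 + 108 = 633, q_9 = 3*47 + 29 = 170.
q_9 = 170 > 60, so the last convergent with denominator <= 60 is p_8/q_8 = 175/47.
The closest fraction with denominator <= 60 is either p_8/q_8 or the intermediate fraction (k*p_8 + p_7)/(k*q_8 + q_7) with the largest k >= 1 whose denominator stays <= 60; these approach x as k grows, and every other convergent or intermediate fraction in range is farther away.
Largest k: floor((60 - q_7)/q_8) = floor((60 - 29)/47) = 0.
Since k = 0, no intermediate fraction beyond p_8/q_8 has denominator <= 60, so the convergent 175/47 is the closest (its error is |633*47 - 175*170|/(170*47) = 1/7990).

175/47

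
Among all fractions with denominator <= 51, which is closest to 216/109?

Expand x = 216/109 as a continued fraction with the Euclidean algorithm:
  216 = 1*109 + 107, so a_0 = 1.
  109 = 1*107 + 2, so a_1 = 1.
  107 = 53*2 + 1, so a_2 = 53.
  2 = 2*1 + 0, so a_3 = 2.
so x = [1; 1, 53, 2].
Convergents (p_i = a_i*p_{i-1} + p_{i-2}, q_i = a_i*q_{i-1} + q_{i-2} with p_{-2}=0, p_{-1}=1, q_{-2}=1, q_{-1}=0), until the denominator exceeds 51:
  i=0: a_0=1, p_0 = 1*1 + 0 = 1, q_0 = 1*0 + 1 = 1.
  i=1: a_1=1, p_1 = 1*1 + 1 = 2, q_1 = 1*1 + 0 = 1.
  i=2: a_2=53, p_2 = 53*2 + 1 = 107, q_2 = 53*1 + 1 = 54.
q_2 = 54 > 51, so the last convergent with denominator <= 51 is p_1/q_1 = 2/1.
The closest fraction with denominator <= 51 is either p_1/q_1 or the intermediate fraction (k*p_1 + p_0)/(k*q_1 + q_0) with the largest k >= 1 whose denominator stays <= 51; these approach x as k grows, and every other convergent or intermediate fraction in range is farther away.
Largest k: floor((51 - q_0)/q_1) = floor((51 - 1)/1) = 50.
That gives (50*2 + 1)/(50*1 + 1) = 101/51.
Compare the errors: |x - 2/1| = |216*1 - 2*109|/(109*1) = 2/109, and |x - 101/51| = |216*51 - 101*109|/(109*51) = 7/5559.
Cross-multiplying, 7*109 = 763 < 11118 = 2*5559, so 7/5559 is smaller: the intermediate fraction 101/51 is closer to x than 2/1.

101/51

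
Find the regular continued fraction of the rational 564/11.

[51; 3, 1, 2]

Run the Euclidean algorithm on 564 and 11; the successive quotients are the partial quotients a_0, a_1, ... (each step inverts the fractional part left over by the previous one):
  564 = 51*11 + 3, so a_0 = 51.
  11 = 3*3 + 2, so a_1 = 3.
  3 = 1*2 + 1, so a_2 = 1.
  2 = 2*1 + 0, so a_3 = 2.
The remainder reaches 0 after 4 divisions, so the expansion has 4 partial quotients, read off in order.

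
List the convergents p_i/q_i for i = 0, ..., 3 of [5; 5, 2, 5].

Using the convergent recurrence p_i = a_i*p_{i-1} + p_{i-2}, q_i = a_i*q_{i-1} + q_{i-2} with p_{-2}=0, p_{-1}=1, q_{-2}=1, q_{-1}=0:
  i=0: a_0=5, p_0 = 5*1 + 0 = 5, q_0 = 5*0 + 1 = 1.
  i=1: a_1=5, p_1 = 5*5 + 1 = 26, q_1 = 5*1 + 0 = 5.
  i=2: a_2=2, p_2 = 2*26 + 5 = 57, q_2 = 2*5 + 1 = 11.
  i=3: a_3=5, p_3 = 5*57 + 26 = 311, q_3 = 5*11 + 5 = 60.

5/1, 26/5, 57/11, 311/60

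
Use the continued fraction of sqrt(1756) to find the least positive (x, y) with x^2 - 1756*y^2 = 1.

(x, y) = (387199, 9240)

First expand sqrt(1756) as a continued fraction. With x_i = (sqrt(1756) + m_i)/d_i and (m_0, d_0) = (0, 1): a_0 = floor(sqrt(1756)) = 41, since 41^2 = 1681 <= 1756 < 1764 = 42^2.
Iterate m_{i+1} = d_i*a_i - m_i, d_{i+1} = (1756 - m_{i+1}^2)/d_i, a_{i+1} = floor((a_0 + m_{i+1})/d_{i+1}):
  m_1 = 1*41 - 0 = 41, d_1 = (1756 - 41^2)/1 = 75/1 = 75, a_1 = floor((41 + 41)/75) = 1.
  m_2 = 75*1 - 41 = 34, d_2 = (1756 - 34^2)/75 = 600/75 = 8, a_2 = floor((41 + 34)/8) = 9.
  m_3 = 8*9 - 34 = 38, d_3 = (1756 - 38^2)/8 = 312/8 = 39, a_3 = floor((41 + 38)/39) = 2.
  m_4 = 39*2 - 38 = 40, d_4 = (1756 - 40^2)/39 = 156/39 = 4, a_4 = floor((41 + 40)/4) = 20.
  m_5 = 4*20 - 40 = 40, d_5 = (1756 - 40^2)/4 = 156/4 = 39, a_5 = floor((41 + 40)/39) = 2.
  m_6 = 39*2 - 40 = 38, d_6 = (1756 - 38^2)/39 = 312/39 = 8, a_6 = floor((41 + 38)/8) = 9.
  m_7 = 8*9 - 38 = 34, d_7 = (1756 - 34^2)/8 = 600/8 = 75, a_7 = floor((41 + 34)/75) = 1.
  m_8 = 75*1 - 34 = 41, d_8 = (1756 - 41^2)/75 = 75/75 = 1, a_8 = floor((41 + 41)/1) = 82.
  m_9 = 1*82 - 41 = 41, d_9 = (1756 - 41^2)/1 = 75/1 = 75: (m_9, d_9) = (m_1, d_1) = (41, 75), so from here the quotients repeat a_1, ..., a_8; the period length is 8.
So sqrt(1756) = [41; (1, 9, 2, 20, 2, 9, 1, 82)] with period length k = 8.
k is even, so the fundamental solution of x^2 - 1756y^2 = 1 is (p_{k-1}, q_{k-1}) = (p_7, q_7); compute convergents through index 7.
Convergents (p_i = a_i*p_{i-1} + p_{i-2}, q_i = a_i*q_{i-1} + q_{i-2} with p_{-2}=0, p_{-1}=1, q_{-2}=1, q_{-1}=0):
  i=0: a_0=41, p_0 = 41*1 + 0 = 41, q_0 = 41*0 + 1 = 1.
  i=1: a_1=1, p_1 = 1*41 + 1 = 42, q_1 = 1*1 + 0 = 1.
  i=2: a_2=9, p_2 = 9*42 + 41 = 419, q_2 = 9*1 + 1 = 10.
  i=3: a_3=2, p_3 = 2*419 + 42 = 880, q_3 = 2*10 + 1 = 21.
  i=4: a_4=20, p_4 = 20*880 + 419 = 18019, q_4 = 20*21 + 10 = 430.
  i=5: a_5=2, p_5 = 2*18019 + 880 = 36918, q_5 = 2*430 + 21 = 881.
  i=6: a_6=9, p_6 = 9*36918 + 18019 = 350281, q_6 = 9*881 + 430 = 8359.
  i=7: a_7=1, p_7 = 1*350281 + 36918 = 387199, q_7 = 1*8359 + 881 = 9240.
Check: 387199^2 - 1756*9240^2 = 149923065601 - 149923065600 = 1, so (x, y) = (387199, 9240) solves the equation, and by the theorem it is the least positive solution.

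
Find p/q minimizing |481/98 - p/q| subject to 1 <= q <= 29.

Expand x = 481/98 as a continued fraction with the Euclidean algorithm:
  481 = 4*98 + 89, so a_0 = 4.
  98 = 1*89 + 9, so a_1 = 1.
  89 = 9*9 + 8, so a_2 = 9.
  9 = 1*8 + 1, so a_3 = 1.
  8 = 8*1 + 0, so a_4 = 8.
so x = [4; 1, 9, 1, 8].
Convergents (p_i = a_i*p_{i-1} + p_{i-2}, q_i = a_i*q_{i-1} + q_{i-2} with p_{-2}=0, p_{-1}=1, q_{-2}=1, q_{-1}=0), until the denominator exceeds 29:
  i=0: a_0=4, p_0 = 4*1 + 0 = 4, q_0 = 4*0 + 1 = 1.
  i=1: a_1=1, p_1 = 1*4 + 1 = 5, q_1 = 1*1 + 0 = 1.
  i=2: a_2=9, p_2 = 9*5 + 4 = 49, q_2 = 9*1 + 1 = 10.
  i=3: a_3=1, p_3 = 1*49 + 5 = 54, q_3 = 1*10 + 1 = 11.
  i=4: a_4=8, p_4 = 8*54 + 49 = 481, q_4 = 8*11 + 10 = 98.
q_4 = 98 > 29, so the last convergent with denominator <= 29 is p_3/q_3 = 54/11.
The closest fraction with denominator <= 29 is either p_3/q_3 or the intermediate fraction (k*p_3 + p_2)/(k*q_3 + q_2) with the largest k >= 1 whose denominator stays <= 29; these approach x as k grows, and every other convergent or intermediate fraction in range is farther away.
Largest k: floor((29 - q_2)/q_3) = floor((29 - 10)/11) = 1.
That gives (1*54 + 49)/(1*11 + 10) = 103/21.
Compare the errors: |x - 54/11| = |481*11 - 54*98|/(98*11) = 1/1078, and |x - 103/21| = |481*21 - 103*98|/(98*21) = 7/2058.
Cross-multiplying, 1*2058 = 2058 < 7546 = 7*1078, so 1/1078 is smaller: the convergent 54/11 is closer to x than 103/21.

54/11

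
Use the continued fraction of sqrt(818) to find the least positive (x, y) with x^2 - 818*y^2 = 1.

First expand sqrt(818) as a continued fraction. With x_i = (sqrt(818) + m_i)/d_i and (m_0, d_0) = (0, 1): a_0 = floor(sqrt(818)) = 28, since 28^2 = 784 <= 818 < 841 = 29^2.
Iterate m_{i+1} = d_i*a_i - m_i, d_{i+1} = (818 - m_{i+1}^2)/d_i, a_{i+1} = floor((a_0 + m_{i+1})/d_{i+1}):
  m_1 = 1*28 - 0 = 28, d_1 = (818 - 28^2)/1 = 34/1 = 34, a_1 = floor((28 + 28)/34) = 1.
  m_2 = 34*1 - 28 = 6, d_2 = (818 - 6^2)/34 = 782/34 = 23, a_2 = floor((28 + 6)/23) = 1.
  m_3 = 23*1 - 6 = 17, d_3 = (818 - 17^2)/23 = 529/23 = 23, a_3 = floor((28 + 17)/23) = 1.
  m_4 = 23*1 - 17 = 6, d_4 = (818 - 6^2)/23 = 782/23 = 34, a_4 = floor((28 + 6)/34) = 1.
  m_5 = 34*1 - 6 = 28, d_5 = (818 - 28^2)/34 = 34/34 = 1, a_5 = floor((28 + 28)/1) = 56.
  m_6 = 1*56 - 28 = 28, d_6 = (818 - 28^2)/1 = 34/1 = 34: (m_6, d_6) = (m_1, d_1) = (28, 34), so from here the quotients repeat a_1, ..., a_5; the period length is 5.
So sqrt(818) = [28; (1, 1, 1, 1, 56)] with period length k = 5.
k is odd, so (p_{k-1}, q_{k-1}) only solves x^2 - 818y^2 = -1 and the fundamental solution of x^2 - 818y^2 = 1 is (p_{2k-1}, q_{2k-1}) = (p_9, q_9); compute convergents through index 9, running through the period twice.
Convergents (p_i = a_i*p_{i-1} + p_{i-2}, q_i = a_i*q_{i-1} + q_{i-2} with p_{-2}=0, p_{-1}=1, q_{-2}=1, q_{-1}=0):
  i=0: a_0=28, p_0 = 28*1 + 0 = 28, q_0 = 28*0 + 1 = 1.
  i=1: a_1=1, p_1 = 1*28 + 1 = 29, q_1 = 1*1 + 0 = 1.
  i=2: a_2=1, p_2 = 1*29 + 28 = 57, q_2 = 1*1 + 1 = 2.
  i=3: a_3=1, p_3 = 1*57 + 29 = 86, q_3 = 1*2 + 1 = 3.
  i=4: a_4=1, p_4 = 1*86 + 57 = 143, q_4 = 1*3 + 2 = 5.
  i=5: a_5=56, p_5 = 56*143 + 86 = 8094, q_5 = 56*5 + 3 = 283.
  i=6: a_6=1, p_6 = 1*8094 + 143 = 8237, q_6 = 1*283 + 5 = 288.
  i=7: a_7=1, p_7 = 1*8237 + 8094 = 16331, q_7 = 1*288 + 283 = 571.
  i=8: a_8=1, p_8 = 1*16331 + 8237 = 24568, q_8 = 1*571 + 288 = 859.
  i=9: a_9=1, p_9 = 1*24568 + 16331 = 40899, q_9 = 1*859 + 571 = 1430.
Indeed p_4^2 - 818*q_4^2 = 20449 - 20450 = -1, not +1.
Check: 40899^2 - 818*1430^2 = 1672728201 - 1672728200 = 1, so (x, y) = (40899, 1430) solves the equation, and by the theorem it is the least positive solution.

(x, y) = (40899, 1430)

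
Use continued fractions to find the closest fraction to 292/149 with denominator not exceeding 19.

Expand x = 292/149 as a continued fraction with the Euclidean algorithm:
  292 = 1*149 + 143, so a_0 = 1.
  149 = 1*143 + 6, so a_1 = 1.
  143 = 23*6 + 5, so a_2 = 23.
  6 = 1*5 + 1, so a_3 = 1.
  5 = 5*1 + 0, so a_4 = 5.
so x = [1; 1, 23, 1, 5].
Convergents (p_i = a_i*p_{i-1} + p_{i-2}, q_i = a_i*q_{i-1} + q_{i-2} with p_{-2}=0, p_{-1}=1, q_{-2}=1, q_{-1}=0), until the denominator exceeds 19:
  i=0: a_0=1, p_0 = 1*1 + 0 = 1, q_0 = 1*0 + 1 = 1.
  i=1: a_1=1, p_1 = 1*1 + 1 = 2, q_1 = 1*1 + 0 = 1.
  i=2: a_2=23, p_2 = 23*2 + 1 = 47, q_2 = 23*1 + 1 = 24.
q_2 = 24 > 19, so the last convergent with denominator <= 19 is p_1/q_1 = 2/1.
The closest fraction with denominator <= 19 is either p_1/q_1 or the intermediate fraction (k*p_1 + p_0)/(k*q_1 + q_0) with the largest k >= 1 whose denominator stays <= 19; these approach x as k grows, and every other convergent or intermediate fraction in range is farther away.
Largest k: floor((19 - q_0)/q_1) = floor((19 - 1)/1) = 18.
That gives (18*2 + 1)/(18*1 + 1) = 37/19.
Compare the errors: |x - 2/1| = |292*1 - 2*149|/(149*1) = 6/149, and |x - 37/19| = |292*19 - 37*149|/(149*19) = 35/2831.
Cross-multiplying, 35*149 = 5215 < 16986 = 6*2831, so 35/2831 is smaller: the intermediate fraction 37/19 is closer to x than 2/1.

37/19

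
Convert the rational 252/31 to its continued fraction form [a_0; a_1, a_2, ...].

Run the Euclidean algorithm on 252 and 31; the successive quotients are the partial quotients a_0, a_1, ... (each step inverts the fractional part left over by the previous one):
  252 = 8*31 + 4, so a_0 = 8.
  31 = 7*4 + 3, so a_1 = 7.
  4 = 1*3 + 1, so a_2 = 1.
  3 = 3*1 + 0, so a_3 = 3.
The remainder reaches 0 after 4 divisions, so the expansion has 4 partial quotients, read off in order.

[8; 7, 1, 3]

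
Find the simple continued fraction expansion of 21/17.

Run the Euclidean algorithm on 21 and 17; the successive quotients are the partial quotients a_0, a_1, ... (each step inverts the fractional part left over by the previous one):
  21 = 1*17 + 4, so a_0 = 1.
  17 = 4*4 + 1, so a_1 = 4.
  4 = 4*1 + 0, so a_2 = 4.
The remainder reaches 0 after 3 divisions, so the expansion has 3 partial quotients, read off in order.

[1; 4, 4]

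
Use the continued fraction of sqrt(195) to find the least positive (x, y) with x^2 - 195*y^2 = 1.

First expand sqrt(195) as a continued fraction. With x_i = (sqrt(195) + m_i)/d_i and (m_0, d_0) = (0, 1): a_0 = floor(sqrt(195)) = 13, since 13^2 = 169 <= 195 < 196 = 14^2.
Iterate m_{i+1} = d_i*a_i - m_i, d_{i+1} = (195 - m_{i+1}^2)/d_i, a_{i+1} = floor((a_0 + m_{i+1})/d_{i+1}):
  m_1 = 1*13 - 0 = 13, d_1 = (195 - 13^2)/1 = 26/1 = 26, a_1 = floor((13 + 13)/26) = 1.
  m_2 = 26*1 - 13 = 13, d_2 = (195 - 13^2)/26 = 26/26 = 1, a_2 = floor((13 + 13)/1) = 26.
  m_3 = 1*26 - 13 = 13, d_3 = (195 - 13^2)/1 = 26/1 = 26: (m_3, d_3) = (m_1, d_1) = (13, 26), so from here the quotients repeat a_1, a_2; the period length is 2.
So sqrt(195) = [13; (1, 26)] with period length k = 2.
k is even, so the fundamental solution of x^2 - 195y^2 = 1 is (p_{k-1}, q_{k-1}) = (p_1, q_1); compute convergents through index 1.
Convergents (p_i = a_i*p_{i-1} + p_{i-2}, q_i = a_i*q_{i-1} + q_{i-2} with p_{-2}=0, p_{-1}=1, q_{-2}=1, q_{-1}=0):
  i=0: a_0=13, p_0 = 13*1 + 0 = 13, q_0 = 13*0 + 1 = 1.
  i=1: a_1=1, p_1 = 1*13 + 1 = 14, q_1 = 1*1 + 0 = 1.
Check: 14^2 - 195*1^2 = 196 - 195 = 1, so (x, y) = (14, 1) solves the equation, and by the theorem it is the least positive solution.

(x, y) = (14, 1)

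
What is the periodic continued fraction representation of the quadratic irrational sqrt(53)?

[7; (3, 1, 1, 3, 14)]

Write x_i = (sqrt(53) + m_i)/d_i with (m_0, d_0) = (0, 1). a_0 = floor(sqrt(53)) = 7, since 7^2 = 49 <= 53 < 64 = 8^2.
Iterate m_{i+1} = d_i*a_i - m_i, d_{i+1} = (53 - m_{i+1}^2)/d_i, a_{i+1} = floor((a_0 + m_{i+1})/d_{i+1}):
  m_1 = 1*7 - 0 = 7, d_1 = (53 - 7^2)/1 = 4/1 = 4, a_1 = floor((7 + 7)/4) = 3.
  m_2 = 4*3 - 7 = 5, d_2 = (53 - 5^2)/4 = 28/4 = 7, a_2 = floor((7 + 5)/7) = 1.
  m_3 = 7*1 - 5 = 2, d_3 = (53 - 2^2)/7 = 49/7 = 7, a_3 = floor((7 + 2)/7) = 1.
  m_4 = 7*1 - 2 = 5, d_4 = (53 - 5^2)/7 = 28/7 = 4, a_4 = floor((7 + 5)/4) = 3.
  m_5 = 4*3 - 5 = 7, d_5 = (53 - 7^2)/4 = 4/4 = 1, a_5 = floor((7 + 7)/1) = 14.
  m_6 = 1*14 - 7 = 7, d_6 = (53 - 7^2)/1 = 4/1 = 4: (m_6, d_6) = (m_1, d_1) = (7, 4), so from here the quotients repeat a_1, ..., a_5; the period length is 5.
Hence the expansion of sqrt(53) is a_0 = 7 followed by the repeating block 3, 1, 1, 3, 14 (period 5).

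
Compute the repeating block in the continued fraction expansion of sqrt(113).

Write x_i = (sqrt(113) + m_i)/d_i with (m_0, d_0) = (0, 1). a_0 = floor(sqrt(113)) = 10, since 10^2 = 100 <= 113 < 121 = 11^2.
Iterate m_{i+1} = d_i*a_i - m_i, d_{i+1} = (113 - m_{i+1}^2)/d_i, a_{i+1} = floor((a_0 + m_{i+1})/d_{i+1}):
  m_1 = 1*10 - 0 = 10, d_1 = (113 - 10^2)/1 = 13/1 = 13, a_1 = floor((10 + 10)/13) = 1.
  m_2 = 13*1 - 10 = 3, d_2 = (113 - 3^2)/13 = 104/13 = 8, a_2 = floor((10 + 3)/8) = 1.
  m_3 = 8*1 - 3 = 5, d_3 = (113 - 5^2)/8 = 88/8 = 11, a_3 = floor((10 + 5)/11) = 1.
  m_4 = 11*1 - 5 = 6, d_4 = (113 - 6^2)/11 = 77/11 = 7, a_4 = floor((10 + 6)/7) = 2.
  m_5 = 7*2 - 6 = 8, d_5 = (113 - 8^2)/7 = 49/7 = 7, a_5 = floor((10 + 8)/7) = 2.
  m_6 = 7*2 - 8 = 6, d_6 = (113 - 6^2)/7 = 77/7 = 11, a_6 = floor((10 + 6)/11) = 1.
  m_7 = 11*1 - 6 = 5, d_7 = (113 - 5^2)/11 = 88/11 = 8, a_7 = floor((10 + 5)/8) = 1.
  m_8 = 8*1 - 5 = 3, d_8 = (113 - 3^2)/8 = 104/8 = 13, a_8 = floor((10 + 3)/13) = 1.
  m_9 = 13*1 - 3 = 10, d_9 = (113 - 10^2)/13 = 13/13 = 1, a_9 = floor((10 + 10)/1) = 20.
  m_10 = 1*20 - 10 = 10, d_10 = (113 - 10^2)/1 = 13/1 = 13: (m_10, d_10) = (m_1, d_1) = (10, 13), so from here the quotients repeat a_1, ..., a_9; the period length is 9.
Hence the expansion of sqrt(113) is a_0 = 10 followed by the repeating block 1, 1, 1, 2, 2, 1, 1, 1, 20 (period 9).

[10; (1, 1, 1, 2, 2, 1, 1, 1, 20)]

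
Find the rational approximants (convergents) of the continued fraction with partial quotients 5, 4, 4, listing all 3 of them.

Using the convergent recurrence p_i = a_i*p_{i-1} + p_{i-2}, q_i = a_i*q_{i-1} + q_{i-2} with p_{-2}=0, p_{-1}=1, q_{-2}=1, q_{-1}=0:
  i=0: a_0=5, p_0 = 5*1 + 0 = 5, q_0 = 5*0 + 1 = 1.
  i=1: a_1=4, p_1 = 4*5 + 1 = 21, q_1 = 4*1 + 0 = 4.
  i=2: a_2=4, p_2 = 4*21 + 5 = 89, q_2 = 4*4 + 1 = 17.

5/1, 21/4, 89/17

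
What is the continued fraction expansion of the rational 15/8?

[1; 1, 7]

Run the Euclidean algorithm on 15 and 8; the successive quotients are the partial quotients a_0, a_1, ... (each step inverts the fractional part left over by the previous one):
  15 = 1*8 + 7, so a_0 = 1.
  8 = 1*7 + 1, so a_1 = 1.
  7 = 7*1 + 0, so a_2 = 7.
The remainder reaches 0 after 3 divisions, so the expansion has 3 partial quotients, read off in order.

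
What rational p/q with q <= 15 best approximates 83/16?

57/11

Expand x = 83/16 as a continued fraction with the Euclidean algorithm:
  83 = 5*16 + 3, so a_0 = 5.
  16 = 5*3 + 1, so a_1 = 5.
  3 = 3*1 + 0, so a_2 = 3.
so x = [5; 5, 3].
Convergents (p_i = a_i*p_{i-1} + p_{i-2}, q_i = a_i*q_{i-1} + q_{i-2} with p_{-2}=0, p_{-1}=1, q_{-2}=1, q_{-1}=0), until the denominator exceeds 15:
  i=0: a_0=5, p_0 = 5*1 + 0 = 5, q_0 = 5*0 + 1 = 1.
  i=1: a_1=5, p_1 = 5*5 + 1 = 26, q_1 = 5*1 + 0 = 5.
  i=2: a_2=3, p_2 = 3*26 + 5 = 83, q_2 = 3*5 + 1 = 16.
q_2 = 16 > 15, so the last convergent with denominator <= 15 is p_1/q_1 = 26/5.
The closest fraction with denominator <= 15 is either p_1/q_1 or the intermediate fraction (k*p_1 + p_0)/(k*q_1 + q_0) with the largest k >= 1 whose denominator stays <= 15; these approach x as k grows, and every other convergent or intermediate fraction in range is farther away.
Largest k: floor((15 - q_0)/q_1) = floor((15 - 1)/5) = 2.
That gives (2*26 + 5)/(2*5 + 1) = 57/11.
Compare the errors: |x - 26/5| = |83*5 - 26*16|/(16*5) = 1/80, and |x - 57/11| = |83*11 - 57*16|/(16*11) = 1/176.
Cross-multiplying, 1*80 = 80 < 176 = 1*176, so 1/176 is smaller: the intermediate fraction 57/11 is closer to x than 26/5.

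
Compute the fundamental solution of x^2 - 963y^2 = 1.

(x, y) = (962, 31)

First expand sqrt(963) as a continued fraction. With x_i = (sqrt(963) + m_i)/d_i and (m_0, d_0) = (0, 1): a_0 = floor(sqrt(963)) = 31, since 31^2 = 961 <= 963 < 1024 = 32^2.
Iterate m_{i+1} = d_i*a_i - m_i, d_{i+1} = (963 - m_{i+1}^2)/d_i, a_{i+1} = floor((a_0 + m_{i+1})/d_{i+1}):
  m_1 = 1*31 - 0 = 31, d_1 = (963 - 31^2)/1 = 2/1 = 2, a_1 = floor((31 + 31)/2) = 31.
  m_2 = 2*31 - 31 = 31, d_2 = (963 - 31^2)/2 = 2/2 = 1, a_2 = floor((31 + 31)/1) = 62.
  m_3 = 1*62 - 31 = 31, d_3 = (963 - 31^2)/1 = 2/1 = 2: (m_3, d_3) = (m_1, d_1) = (31, 2), so from here the quotients repeat a_1, a_2; the period length is 2.
So sqrt(963) = [31; (31, 62)] with period length k = 2.
k is even, so the fundamental solution of x^2 - 963y^2 = 1 is (p_{k-1}, q_{k-1}) = (p_1, q_1); compute convergents through index 1.
Convergents (p_i = a_i*p_{i-1} + p_{i-2}, q_i = a_i*q_{i-1} + q_{i-2} with p_{-2}=0, p_{-1}=1, q_{-2}=1, q_{-1}=0):
  i=0: a_0=31, p_0 = 31*1 + 0 = 31, q_0 = 31*0 + 1 = 1.
  i=1: a_1=31, p_1 = 31*31 + 1 = 962, q_1 = 31*1 + 0 = 31.
Check: 962^2 - 963*31^2 = 925444 - 925443 = 1, so (x, y) = (962, 31) solves the equation, and by the theorem it is the least positive solution.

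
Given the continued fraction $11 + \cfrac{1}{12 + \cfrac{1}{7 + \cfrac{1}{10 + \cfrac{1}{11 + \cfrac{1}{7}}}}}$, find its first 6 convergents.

11/1, 133/12, 942/85, 9553/862, 106025/9567, 751728/67831

Using the convergent recurrence p_i = a_i*p_{i-1} + p_{i-2}, q_i = a_i*q_{i-1} + q_{i-2} with p_{-2}=0, p_{-1}=1, q_{-2}=1, q_{-1}=0:
  i=0: a_0=11, p_0 = 11*1 + 0 = 11, q_0 = 11*0 + 1 = 1.
  i=1: a_1=12, p_1 = 12*11 + 1 = 133, q_1 = 12*1 + 0 = 12.
  i=2: a_2=7, p_2 = 7*133 + 11 = 942, q_2 = 7*12 + 1 = 85.
  i=3: a_3=10, p_3 = 10*942 + 133 = 9553, q_3 = 10*85 + 12 = 862.
  i=4: a_4=11, p_4 = 11*9553 + 942 = 106025, q_4 = 11*862 + 85 = 9567.
  i=5: a_5=7, p_5 = 7*106025 + 9553 = 751728, q_5 = 7*9567 + 862 = 67831.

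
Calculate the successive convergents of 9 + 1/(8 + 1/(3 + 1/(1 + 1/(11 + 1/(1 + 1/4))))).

9/1, 73/8, 228/25, 301/33, 3539/388, 3840/421, 18899/2072

Using the convergent recurrence p_i = a_i*p_{i-1} + p_{i-2}, q_i = a_i*q_{i-1} + q_{i-2} with p_{-2}=0, p_{-1}=1, q_{-2}=1, q_{-1}=0:
  i=0: a_0=9, p_0 = 9*1 + 0 = 9, q_0 = 9*0 + 1 = 1.
  i=1: a_1=8, p_1 = 8*9 + 1 = 73, q_1 = 8*1 + 0 = 8.
  i=2: a_2=3, p_2 = 3*73 + 9 = 228, q_2 = 3*8 + 1 = 25.
  i=3: a_3=1, p_3 = 1*228 + 73 = 301, q_3 = 1*25 + 8 = 33.
  i=4: a_4=11, p_4 = 11*301 + 228 = 3539, q_4 = 11*33 + 25 = 388.
  i=5: a_5=1, p_5 = 1*3539 + 301 = 3840, q_5 = 1*388 + 33 = 421.
  i=6: a_6=4, p_6 = 4*3840 + 3539 = 18899, q_6 = 4*421 + 388 = 2072.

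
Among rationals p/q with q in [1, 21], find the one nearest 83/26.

67/21

Expand x = 83/26 as a continued fraction with the Euclidean algorithm:
  83 = 3*26 + 5, so a_0 = 3.
  26 = 5*5 + 1, so a_1 = 5.
  5 = 5*1 + 0, so a_2 = 5.
so x = [3; 5, 5].
Convergents (p_i = a_i*p_{i-1} + p_{i-2}, q_i = a_i*q_{i-1} + q_{i-2} with p_{-2}=0, p_{-1}=1, q_{-2}=1, q_{-1}=0), until the denominator exceeds 21:
  i=0: a_0=3, p_0 = 3*1 + 0 = 3, q_0 = 3*0 + 1 = 1.
  i=1: a_1=5, p_1 = 5*3 + 1 = 16, q_1 = 5*1 + 0 = 5.
  i=2: a_2=5, p_2 = 5*16 + 3 = 83, q_2 = 5*5 + 1 = 26.
q_2 = 26 > 21, so the last convergent with denominator <= 21 is p_1/q_1 = 16/5.
The closest fraction with denominator <= 21 is either p_1/q_1 or the intermediate fraction (k*p_1 + p_0)/(k*q_1 + q_0) with the largest k >= 1 whose denominator stays <= 21; these approach x as k grows, and every other convergent or intermediate fraction in range is farther away.
Largest k: floor((21 - q_0)/q_1) = floor((21 - 1)/5) = 4.
That gives (4*16 + 3)/(4*5 + 1) = 67/21.
Compare the errors: |x - 16/5| = |83*5 - 16*26|/(26*5) = 1/130, and |x - 67/21| = |83*21 - 67*26|/(26*21) = 1/546.
Cross-multiplying, 1*130 = 130 < 546 = 1*546, so 1/546 is smaller: the intermediate fraction 67/21 is closer to x than 16/5.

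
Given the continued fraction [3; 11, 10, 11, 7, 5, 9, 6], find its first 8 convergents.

3/1, 34/11, 343/111, 3807/1232, 26992/8735, 138767/44907, 1275895/412898, 7794137/2522295

Using the convergent recurrence p_i = a_i*p_{i-1} + p_{i-2}, q_i = a_i*q_{i-1} + q_{i-2} with p_{-2}=0, p_{-1}=1, q_{-2}=1, q_{-1}=0:
  i=0: a_0=3, p_0 = 3*1 + 0 = 3, q_0 = 3*0 + 1 = 1.
  i=1: a_1=11, p_1 = 11*3 + 1 = 34, q_1 = 11*1 + 0 = 11.
  i=2: a_2=10, p_2 = 10*34 + 3 = 343, q_2 = 10*11 + 1 = 111.
  i=3: a_3=11, p_3 = 11*343 + 34 = 3807, q_3 = 11*111 + 11 = 1232.
  i=4: a_4=7, p_4 = 7*3807 + 343 = 26992, q_4 = 7*1232 + 111 = 8735.
  i=5: a_5=5, p_5 = 5*26992 + 3807 = 138767, q_5 = 5*8735 + 1232 = 44907.
  i=6: a_6=9, p_6 = 9*138767 + 26992 = 1275895, q_6 = 9*44907 + 8735 = 412898.
  i=7: a_7=6, p_7 = 6*1275895 + 138767 = 7794137, q_7 = 6*412898 + 44907 = 2522295.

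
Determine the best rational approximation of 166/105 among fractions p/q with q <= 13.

19/12

Expand x = 166/105 as a continued fraction with the Euclidean algorithm:
  166 = 1*105 + 61, so a_0 = 1.
  105 = 1*61 + 44, so a_1 = 1.
  61 = 1*44 + 17, so a_2 = 1.
  44 = 2*17 + 10, so a_3 = 2.
  17 = 1*10 + 7, so a_4 = 1.
  10 = 1*7 + 3, so a_5 = 1.
  7 = 2*3 + 1, so a_6 = 2.
  3 = 3*1 + 0, so a_7 = 3.
so x = [1; 1, 1, 2, 1, 1, 2, 3].
Convergents (p_i = a_i*p_{i-1} + p_{i-2}, q_i = a_i*q_{i-1} + q_{i-2} with p_{-2}=0, p_{-1}=1, q_{-2}=1, q_{-1}=0), until the denominator exceeds 13:
  i=0: a_0=1, p_0 = 1*1 + 0 = 1, q_0 = 1*0 + 1 = 1.
  i=1: a_1=1, p_1 = 1*1 + 1 = 2, q_1 = 1*1 + 0 = 1.
  i=2: a_2=1, p_2 = 1*2 + 1 = 3, q_2 = 1*1 + 1 = 2.
  i=3: a_3=2, p_3 = 2*3 + 2 = 8, q_3 = 2*2 + 1 = 5.
  i=4: a_4=1, p_4 = 1*8 + 3 = 11, q_4 = 1*5 + 2 = 7.
  i=5: a_5=1, p_5 = 1*11 + 8 = 19, q_5 = 1*7 + 5 = 12.
  i=6: a_6=2, p_6 = 2*19 + 11 = 49, q_6 = 2*12 + 7 = 31.
q_6 = 31 > 13, so the last convergent with denominator <= 13 is p_5/q_5 = 19/12.
The closest fraction with denominator <= 13 is either p_5/q_5 or the intermediate fraction (k*p_5 + p_4)/(k*q_5 + q_4) with the largest k >= 1 whose denominator stays <= 13; these approach x as k grows, and every other convergent or intermediate fraction in range is farther away.
Largest k: floor((13 - q_4)/q_5) = floor((13 - 7)/12) = 0.
Since k = 0, no intermediate fraction beyond p_5/q_5 has denominator <= 13, so the convergent 19/12 is the closest (its error is |166*12 - 19*105|/(105*12) = 3/1260).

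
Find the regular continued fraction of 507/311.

[1; 1, 1, 1, 2, 2, 1, 1, 1, 1, 2]

Run the Euclidean algorithm on 507 and 311; the successive quotients are the partial quotients a_0, a_1, ... (each step inverts the fractional part left over by the previous one):
  507 = 1*311 + 196, so a_0 = 1.
  311 = 1*196 + 115, so a_1 = 1.
  196 = 1*115 + 81, so a_2 = 1.
  115 = 1*81 + 34, so a_3 = 1.
  81 = 2*34 + 13, so a_4 = 2.
  34 = 2*13 + 8, so a_5 = 2.
  13 = 1*8 + 5, so a_6 = 1.
  8 = 1*5 + 3, so a_7 = 1.
  5 = 1*3 + 2, so a_8 = 1.
  3 = 1*2 + 1, so a_9 = 1.
  2 = 2*1 + 0, so a_10 = 2.
The remainder reaches 0 after 11 divisions, so the expansion has 11 partial quotients, read off in order.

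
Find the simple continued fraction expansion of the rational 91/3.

Run the Euclidean algorithm on 91 and 3; the successive quotients are the partial quotients a_0, a_1, ... (each step inverts the fractional part left over by the previous one):
  91 = 30*3 + 1, so a_0 = 30.
  3 = 3*1 + 0, so a_1 = 3.
The remainder reaches 0 after 2 divisions, so the expansion has 2 partial quotients, read off in order.

[30; 3]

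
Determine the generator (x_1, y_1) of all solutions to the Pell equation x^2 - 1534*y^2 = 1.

(x, y) = (235, 6)

First expand sqrt(1534) as a continued fraction. With x_i = (sqrt(1534) + m_i)/d_i and (m_0, d_0) = (0, 1): a_0 = floor(sqrt(1534)) = 39, since 39^2 = 1521 <= 1534 < 1600 = 40^2.
Iterate m_{i+1} = d_i*a_i - m_i, d_{i+1} = (1534 - m_{i+1}^2)/d_i, a_{i+1} = floor((a_0 + m_{i+1})/d_{i+1}):
  m_1 = 1*39 - 0 = 39, d_1 = (1534 - 39^2)/1 = 13/1 = 13, a_1 = floor((39 + 39)/13) = 6.
  m_2 = 13*6 - 39 = 39, d_2 = (1534 - 39^2)/13 = 13/13 = 1, a_2 = floor((39 + 39)/1) = 78.
  m_3 = 1*78 - 39 = 39, d_3 = (1534 - 39^2)/1 = 13/1 = 13: (m_3, d_3) = (m_1, d_1) = (39, 13), so from here the quotients repeat a_1, a_2; the period length is 2.
So sqrt(1534) = [39; (6, 78)] with period length k = 2.
k is even, so the fundamental solution of x^2 - 1534y^2 = 1 is (p_{k-1}, q_{k-1}) = (p_1, q_1); compute convergents through index 1.
Convergents (p_i = a_i*p_{i-1} + p_{i-2}, q_i = a_i*q_{i-1} + q_{i-2} with p_{-2}=0, p_{-1}=1, q_{-2}=1, q_{-1}=0):
  i=0: a_0=39, p_0 = 39*1 + 0 = 39, q_0 = 39*0 + 1 = 1.
  i=1: a_1=6, p_1 = 6*39 + 1 = 235, q_1 = 6*1 + 0 = 6.
Check: 235^2 - 1534*6^2 = 55225 - 55224 = 1, so (x, y) = (235, 6) solves the equation, and by the theorem it is the least positive solution.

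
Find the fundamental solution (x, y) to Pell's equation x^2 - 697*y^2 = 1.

First expand sqrt(697) as a continued fraction. With x_i = (sqrt(697) + m_i)/d_i and (m_0, d_0) = (0, 1): a_0 = floor(sqrt(697)) = 26, since 26^2 = 676 <= 697 < 729 = 27^2.
Iterate m_{i+1} = d_i*a_i - m_i, d_{i+1} = (697 - m_{i+1}^2)/d_i, a_{i+1} = floor((a_0 + m_{i+1})/d_{i+1}):
  m_1 = 1*26 - 0 = 26, d_1 = (697 - 26^2)/1 = 21/1 = 21, a_1 = floor((26 + 26)/21) = 2.
  m_2 = 21*2 - 26 = 16, d_2 = (697 - 16^2)/21 = 441/21 = 21, a_2 = floor((26 + 16)/21) = 2.
  m_3 = 21*2 - 16 = 26, d_3 = (697 - 26^2)/21 = 21/21 = 1, a_3 = floor((26 + 26)/1) = 52.
  m_4 = 1*52 - 26 = 26, d_4 = (697 - 26^2)/1 = 21/1 = 21: (m_4, d_4) = (m_1, d_1) = (26, 21), so from here the quotients repeat a_1, ..., a_3; the period length is 3.
So sqrt(697) = [26; (2, 2, 52)] with period length k = 3.
k is odd, so (p_{k-1}, q_{k-1}) only solves x^2 - 697y^2 = -1 and the fundamental solution of x^2 - 697y^2 = 1 is (p_{2k-1}, q_{2k-1}) = (p_5, q_5); compute convergents through index 5, running through the period twice.
Convergents (p_i = a_i*p_{i-1} + p_{i-2}, q_i = a_i*q_{i-1} + q_{i-2} with p_{-2}=0, p_{-1}=1, q_{-2}=1, q_{-1}=0):
  i=0: a_0=26, p_0 = 26*1 + 0 = 26, q_0 = 26*0 + 1 = 1.
  i=1: a_1=2, p_1 = 2*26 + 1 = 53, q_1 = 2*1 + 0 = 2.
  i=2: a_2=2, p_2 = 2*53 + 26 = 132, q_2 = 2*2 + 1 = 5.
  i=3: a_3=52, p_3 = 52*132 + 53 = 6917, q_3 = 52*5 + 2 = 262.
  i=4: a_4=2, p_4 = 2*6917 + 132 = 13966, q_4 = 2*262 + 5 = 529.
  i=5: a_5=2, p_5 = 2*13966 + 6917 = 34849, q_5 = 2*529 + 262 = 1320.
Indeed p_2^2 - 697*q_2^2 = 17424 - 17425 = -1, not +1.
Check: 34849^2 - 697*1320^2 = 1214452801 - 1214452800 = 1, so (x, y) = (34849, 1320) solves the equation, and by the theorem it is the least positive solution.

(x, y) = (34849, 1320)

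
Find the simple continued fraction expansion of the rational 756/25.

Run the Euclidean algorithm on 756 and 25; the successive quotients are the partial quotients a_0, a_1, ... (each step inverts the fractional part left over by the previous one):
  756 = 30*25 + 6, so a_0 = 30.
  25 = 4*6 + 1, so a_1 = 4.
  6 = 6*1 + 0, so a_2 = 6.
The remainder reaches 0 after 3 divisions, so the expansion has 3 partial quotients, read off in order.

[30; 4, 6]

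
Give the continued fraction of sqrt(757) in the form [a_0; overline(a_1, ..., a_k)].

Write x_i = (sqrt(757) + m_i)/d_i with (m_0, d_0) = (0, 1). a_0 = floor(sqrt(757)) = 27, since 27^2 = 729 <= 757 < 784 = 28^2.
Iterate m_{i+1} = d_i*a_i - m_i, d_{i+1} = (757 - m_{i+1}^2)/d_i, a_{i+1} = floor((a_0 + m_{i+1})/d_{i+1}):
  m_1 = 1*27 - 0 = 27, d_1 = (757 - 27^2)/1 = 28/1 = 28, a_1 = floor((27 + 27)/28) = 1.
  m_2 = 28*1 - 27 = 1, d_2 = (757 - 1^2)/28 = 756/28 = 27, a_2 = floor((27 + 1)/27) = 1.
  m_3 = 27*1 - 1 = 26, d_3 = (757 - 26^2)/27 = 81/27 = 3, a_3 = floor((27 + 26)/3) = 17.
  m_4 = 3*17 - 26 = 25, d_4 = (757 - 25^2)/3 = 132/3 = 44, a_4 = floor((27 + 25)/44) = 1.
  m_5 = 44*1 - 25 = 19, d_5 = (757 - 19^2)/44 = 396/44 = 9, a_5 = floor((27 + 19)/9) = 5.
  m_6 = 9*5 - 19 = 26, d_6 = (757 - 26^2)/9 = 81/9 = 9, a_6 = floor((27 + 26)/9) = 5.
  m_7 = 9*5 - 26 = 19, d_7 = (757 - 19^2)/9 = 396/9 = 44, a_7 = floor((27 + 19)/44) = 1.
  m_8 = 44*1 - 19 = 25, d_8 = (757 - 25^2)/44 = 132/44 = 3, a_8 = floor((27 + 25)/3) = 17.
  m_9 = 3*17 - 25 = 26, d_9 = (757 - 26^2)/3 = 81/3 = 27, a_9 = floor((27 + 26)/27) = 1.
  m_10 = 27*1 - 26 = 1, d_10 = (757 - 1^2)/27 = 756/27 = 28, a_10 = floor((27 + 1)/28) = 1.
  m_11 = 28*1 - 1 = 27, d_11 = (757 - 27^2)/28 = 28/28 = 1, a_11 = floor((27 + 27)/1) = 54.
  m_12 = 1*54 - 27 = 27, d_12 = (757 - 27^2)/1 = 28/1 = 28: (m_12, d_12) = (m_1, d_1) = (27, 28), so from here the quotients repeat a_1, ..., a_11; the period length is 11.
Hence the expansion of sqrt(757) is a_0 = 27 followed by the repeating block 1, 1, 17, 1, 5, 5, 1, 17, 1, 1, 54 (period 11).

[27; overline(1, 1, 17, 1, 5, 5, 1, 17, 1, 1, 54)]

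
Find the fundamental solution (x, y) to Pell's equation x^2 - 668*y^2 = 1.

First expand sqrt(668) as a continued fraction. With x_i = (sqrt(668) + m_i)/d_i and (m_0, d_0) = (0, 1): a_0 = floor(sqrt(668)) = 25, since 25^2 = 625 <= 668 < 676 = 26^2.
Iterate m_{i+1} = d_i*a_i - m_i, d_{i+1} = (668 - m_{i+1}^2)/d_i, a_{i+1} = floor((a_0 + m_{i+1})/d_{i+1}):
  m_1 = 1*25 - 0 = 25, d_1 = (668 - 25^2)/1 = 43/1 = 43, a_1 = floor((25 + 25)/43) = 1.
  m_2 = 43*1 - 25 = 18, d_2 = (668 - 18^2)/43 = 344/43 = 8, a_2 = floor((25 + 18)/8) = 5.
  m_3 = 8*5 - 18 = 22, d_3 = (668 - 22^2)/8 = 184/8 = 23, a_3 = floor((25 + 22)/23) = 2.
  m_4 = 23*2 - 22 = 24, d_4 = (668 - 24^2)/23 = 92/23 = 4, a_4 = floor((25 + 24)/4) = 12.
  m_5 = 4*12 - 24 = 24, d_5 = (668 - 24^2)/4 = 92/4 = 23, a_5 = floor((25 + 24)/23) = 2.
  m_6 = 23*2 - 24 = 22, d_6 = (668 - 22^2)/23 = 184/23 = 8, a_6 = floor((25 + 22)/8) = 5.
  m_7 = 8*5 - 22 = 18, d_7 = (668 - 18^2)/8 = 344/8 = 43, a_7 = floor((25 + 18)/43) = 1.
  m_8 = 43*1 - 18 = 25, d_8 = (668 - 25^2)/43 = 43/43 = 1, a_8 = floor((25 + 25)/1) = 50.
  m_9 = 1*50 - 25 = 25, d_9 = (668 - 25^2)/1 = 43/1 = 43: (m_9, d_9) = (m_1, d_1) = (25, 43), so from here the quotients repeat a_1, ..., a_8; the period length is 8.
So sqrt(668) = [25; (1, 5, 2, 12, 2, 5, 1, 50)] with period length k = 8.
k is even, so the fundamental solution of x^2 - 668y^2 = 1 is (p_{k-1}, q_{k-1}) = (p_7, q_7); compute convergents through index 7.
Convergents (p_i = a_i*p_{i-1} + p_{i-2}, q_i = a_i*q_{i-1} + q_{i-2} with p_{-2}=0, p_{-1}=1, q_{-2}=1, q_{-1}=0):
  i=0: a_0=25, p_0 = 25*1 + 0 = 25, q_0 = 25*0 + 1 = 1.
  i=1: a_1=1, p_1 = 1*25 + 1 = 26, q_1 = 1*1 + 0 = 1.
  i=2: a_2=5, p_2 = 5*26 + 25 = 155, q_2 = 5*1 + 1 = 6.
  i=3: a_3=2, p_3 = 2*155 + 26 = 336, q_3 = 2*6 + 1 = 13.
  i=4: a_4=12, p_4 = 12*336 + 155 = 4187, q_4 = 12*13 + 6 = 162.
  i=5: a_5=2, p_5 = 2*4187 + 336 = 8710, q_5 = 2*162 + 13 = 337.
  i=6: a_6=5, p_6 = 5*8710 + 4187 = 47737, q_6 = 5*337 + 162 = 1847.
  i=7: a_7=1, p_7 = 1*47737 + 8710 = 56447, q_7 = 1*1847 + 337 = 2184.
Check: 56447^2 - 668*2184^2 = 3186263809 - 3186263808 = 1, so (x, y) = (56447, 2184) solves the equation, and by the theorem it is the least positive solution.

(x, y) = (56447, 2184)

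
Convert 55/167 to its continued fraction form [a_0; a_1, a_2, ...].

[0; 3, 27, 2]

Run the Euclidean algorithm on 55 and 167; the successive quotients are the partial quotients a_0, a_1, ... (each step inverts the fractional part left over by the previous one):
  55 = 0*167 + 55, so a_0 = 0.
  167 = 3*55 + 2, so a_1 = 3.
  55 = 27*2 + 1, so a_2 = 27.
  2 = 2*1 + 0, so a_3 = 2.
The remainder reaches 0 after 4 divisions, so the expansion has 4 partial quotients, read off in order.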